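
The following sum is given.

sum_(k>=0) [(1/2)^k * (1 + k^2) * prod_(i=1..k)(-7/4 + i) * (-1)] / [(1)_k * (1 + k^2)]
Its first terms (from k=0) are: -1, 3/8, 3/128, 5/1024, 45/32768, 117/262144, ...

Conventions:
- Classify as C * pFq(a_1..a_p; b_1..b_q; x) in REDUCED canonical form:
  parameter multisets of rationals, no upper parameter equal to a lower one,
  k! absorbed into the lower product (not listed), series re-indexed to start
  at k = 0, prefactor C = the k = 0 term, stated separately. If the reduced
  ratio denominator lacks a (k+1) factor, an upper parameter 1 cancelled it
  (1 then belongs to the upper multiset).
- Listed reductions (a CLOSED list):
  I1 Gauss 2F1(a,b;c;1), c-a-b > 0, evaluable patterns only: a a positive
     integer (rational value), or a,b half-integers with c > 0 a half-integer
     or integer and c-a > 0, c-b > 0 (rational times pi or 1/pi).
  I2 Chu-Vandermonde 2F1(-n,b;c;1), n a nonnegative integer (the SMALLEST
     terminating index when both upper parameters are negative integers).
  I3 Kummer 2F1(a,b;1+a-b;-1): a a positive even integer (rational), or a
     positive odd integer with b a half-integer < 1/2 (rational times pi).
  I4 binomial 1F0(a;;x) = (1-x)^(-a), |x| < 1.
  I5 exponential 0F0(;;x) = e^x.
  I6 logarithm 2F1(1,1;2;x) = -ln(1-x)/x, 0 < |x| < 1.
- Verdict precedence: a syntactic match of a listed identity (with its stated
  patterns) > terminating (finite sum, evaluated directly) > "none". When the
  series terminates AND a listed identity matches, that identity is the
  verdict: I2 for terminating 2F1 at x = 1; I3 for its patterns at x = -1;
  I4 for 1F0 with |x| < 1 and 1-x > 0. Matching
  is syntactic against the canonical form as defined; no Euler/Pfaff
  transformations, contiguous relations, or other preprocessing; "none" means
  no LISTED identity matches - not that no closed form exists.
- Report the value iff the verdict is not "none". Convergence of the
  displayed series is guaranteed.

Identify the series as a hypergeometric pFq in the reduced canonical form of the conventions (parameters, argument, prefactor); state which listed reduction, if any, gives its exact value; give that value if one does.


At argument 1/2: a 1F0 with upper {-3/4}, lower {-}, scaled by C = -1. Verdict at x = 1/2: binomial (I4) matches (the 1F0 binomial series: exponent 3/4, x = 1/2). Value: (-1) * (1/2)^(3/4).

The tell: with t_0 = -1, the running product (C = -1) telescopes to a rising factorial.
Adjacent-term ratio: r(k) = (1/2) * (k-3/4) / [(k+1)] - poly over poly, x = (1/2) from leading terms; C = -1 at k = 0.


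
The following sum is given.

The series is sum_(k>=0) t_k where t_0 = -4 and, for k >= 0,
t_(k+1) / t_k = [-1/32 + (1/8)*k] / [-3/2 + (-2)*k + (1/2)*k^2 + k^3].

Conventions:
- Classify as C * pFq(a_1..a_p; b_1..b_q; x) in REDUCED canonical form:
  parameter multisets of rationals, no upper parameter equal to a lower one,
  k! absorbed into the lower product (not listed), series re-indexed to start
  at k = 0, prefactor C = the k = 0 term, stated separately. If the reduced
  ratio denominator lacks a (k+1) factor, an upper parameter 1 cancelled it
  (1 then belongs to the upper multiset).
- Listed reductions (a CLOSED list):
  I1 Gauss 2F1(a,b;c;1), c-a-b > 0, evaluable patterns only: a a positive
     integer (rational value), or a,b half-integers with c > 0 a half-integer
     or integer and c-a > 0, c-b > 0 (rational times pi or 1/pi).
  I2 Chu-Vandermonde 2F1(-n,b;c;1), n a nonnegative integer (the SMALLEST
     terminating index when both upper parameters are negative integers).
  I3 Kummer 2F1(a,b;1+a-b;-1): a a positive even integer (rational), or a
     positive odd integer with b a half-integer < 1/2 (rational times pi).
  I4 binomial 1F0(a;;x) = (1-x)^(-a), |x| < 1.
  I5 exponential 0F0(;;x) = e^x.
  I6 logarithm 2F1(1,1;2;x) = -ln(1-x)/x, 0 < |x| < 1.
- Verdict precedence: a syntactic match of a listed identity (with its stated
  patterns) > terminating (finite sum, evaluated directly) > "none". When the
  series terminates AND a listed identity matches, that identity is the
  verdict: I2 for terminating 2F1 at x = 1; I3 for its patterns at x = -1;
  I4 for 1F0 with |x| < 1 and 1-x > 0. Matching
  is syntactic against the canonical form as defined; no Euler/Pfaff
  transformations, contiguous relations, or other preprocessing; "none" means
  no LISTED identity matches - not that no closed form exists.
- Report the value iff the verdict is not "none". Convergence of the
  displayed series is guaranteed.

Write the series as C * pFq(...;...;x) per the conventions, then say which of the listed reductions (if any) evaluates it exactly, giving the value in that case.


Classification (C = -4): 1F2 with upper {-1/4}, lower {-3/2, 1}, argument x = 1/8. Verdict: none. No listed pattern accepts 1F2(-1/4; -3/2, 1; 1/8).

The tell: t_0 = -4 here, and factor the ratio over Q (C = -4): negated roots = parameters.
Step ratio: r(k) = (1/8) * (k-1/4) / [(k-3/2) (k+1) (k+1)] ; factor over Q: parameters, x = (1/8), and C = -4.


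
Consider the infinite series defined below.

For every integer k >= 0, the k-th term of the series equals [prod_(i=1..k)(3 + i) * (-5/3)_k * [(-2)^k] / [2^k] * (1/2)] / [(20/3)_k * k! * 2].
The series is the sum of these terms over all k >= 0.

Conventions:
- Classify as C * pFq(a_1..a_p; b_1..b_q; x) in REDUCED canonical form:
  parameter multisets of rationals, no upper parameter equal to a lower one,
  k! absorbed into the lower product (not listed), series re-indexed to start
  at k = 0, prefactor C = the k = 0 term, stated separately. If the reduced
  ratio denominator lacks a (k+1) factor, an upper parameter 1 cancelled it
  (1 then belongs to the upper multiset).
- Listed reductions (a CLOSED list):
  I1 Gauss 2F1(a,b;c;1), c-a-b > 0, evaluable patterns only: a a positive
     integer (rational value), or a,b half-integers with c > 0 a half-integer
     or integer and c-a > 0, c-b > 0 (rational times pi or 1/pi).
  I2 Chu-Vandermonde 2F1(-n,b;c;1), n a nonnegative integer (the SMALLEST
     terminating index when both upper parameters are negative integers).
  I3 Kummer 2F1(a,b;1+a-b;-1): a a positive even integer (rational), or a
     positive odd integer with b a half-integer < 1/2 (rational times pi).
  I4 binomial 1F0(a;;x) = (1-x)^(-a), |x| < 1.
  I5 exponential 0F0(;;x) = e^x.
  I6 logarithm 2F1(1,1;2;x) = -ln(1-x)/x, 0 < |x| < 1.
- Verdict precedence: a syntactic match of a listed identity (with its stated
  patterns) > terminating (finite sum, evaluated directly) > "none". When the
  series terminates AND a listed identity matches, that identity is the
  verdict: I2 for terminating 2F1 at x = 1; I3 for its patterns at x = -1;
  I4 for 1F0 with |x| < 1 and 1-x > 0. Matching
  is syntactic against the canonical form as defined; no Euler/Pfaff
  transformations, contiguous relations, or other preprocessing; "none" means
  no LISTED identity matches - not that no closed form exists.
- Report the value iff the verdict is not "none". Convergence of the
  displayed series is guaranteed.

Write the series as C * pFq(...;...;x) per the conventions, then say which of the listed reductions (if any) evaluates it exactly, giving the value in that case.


Canonical form: C = 1/4 times 2F1 with upper {-5/3, 4}, lower {20/3}, x = -1. Verdict: this is Kummer's theorem (I3) (x = -1; c = 20/3 equals 1+a-b for upper {-5/3, 4}: listed pattern). Exact value: 119/216.

Key observation: t_0 being 1/4, the constant factors (C = 1/4) combine into one prefactor.
Step ratio: r(k) = (-1) * (k-5/3) (k+4) / [(k+20/3) (k+1)] - rational in k, leading ratio (-1); with t_0 = 1/4, classification follows.


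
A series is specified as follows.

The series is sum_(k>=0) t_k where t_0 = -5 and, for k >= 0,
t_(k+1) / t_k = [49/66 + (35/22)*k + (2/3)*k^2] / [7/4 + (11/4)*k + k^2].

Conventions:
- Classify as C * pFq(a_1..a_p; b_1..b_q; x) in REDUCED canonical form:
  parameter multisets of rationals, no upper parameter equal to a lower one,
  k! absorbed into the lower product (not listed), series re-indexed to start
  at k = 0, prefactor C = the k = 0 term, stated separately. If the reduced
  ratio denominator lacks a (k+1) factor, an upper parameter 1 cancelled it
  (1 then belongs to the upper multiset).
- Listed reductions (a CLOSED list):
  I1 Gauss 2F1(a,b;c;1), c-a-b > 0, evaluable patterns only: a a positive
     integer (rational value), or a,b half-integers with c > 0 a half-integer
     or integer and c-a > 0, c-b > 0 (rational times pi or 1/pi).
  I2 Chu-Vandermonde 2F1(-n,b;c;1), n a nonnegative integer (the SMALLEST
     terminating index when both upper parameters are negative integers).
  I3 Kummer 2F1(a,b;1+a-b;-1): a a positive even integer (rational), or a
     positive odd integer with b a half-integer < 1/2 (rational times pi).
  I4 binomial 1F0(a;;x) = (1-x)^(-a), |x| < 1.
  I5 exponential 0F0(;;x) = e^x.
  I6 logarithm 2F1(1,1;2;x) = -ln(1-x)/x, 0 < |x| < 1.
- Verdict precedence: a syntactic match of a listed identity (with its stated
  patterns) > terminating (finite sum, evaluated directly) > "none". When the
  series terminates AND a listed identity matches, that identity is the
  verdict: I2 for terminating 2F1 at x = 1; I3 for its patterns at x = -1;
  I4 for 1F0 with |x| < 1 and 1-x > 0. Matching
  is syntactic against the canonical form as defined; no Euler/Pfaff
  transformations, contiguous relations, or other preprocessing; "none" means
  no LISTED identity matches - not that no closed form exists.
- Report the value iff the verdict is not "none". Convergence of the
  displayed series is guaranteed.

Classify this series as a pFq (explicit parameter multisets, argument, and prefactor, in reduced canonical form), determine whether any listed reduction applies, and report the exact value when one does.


x = 2/3 here; the reduced form reads 1F0, upper {7/11}, lower {-}, C = -5. Verdict (x = 2/3): the I4 binomial reduction applies (the 1F0 binomial series: exponent -7/11, x = 2/3). Exact value: (-5) * (1/3)^(-7/11).

First insight: from the first term -5: the parameter 7/4 appears in both the upper and lower lists and cancels.
Adjacent-term ratio: r(k) = (2/3) * (k+7/11) / [(k+1)] - rational in k. x = (2/3); t_0 = -5; negate the roots.


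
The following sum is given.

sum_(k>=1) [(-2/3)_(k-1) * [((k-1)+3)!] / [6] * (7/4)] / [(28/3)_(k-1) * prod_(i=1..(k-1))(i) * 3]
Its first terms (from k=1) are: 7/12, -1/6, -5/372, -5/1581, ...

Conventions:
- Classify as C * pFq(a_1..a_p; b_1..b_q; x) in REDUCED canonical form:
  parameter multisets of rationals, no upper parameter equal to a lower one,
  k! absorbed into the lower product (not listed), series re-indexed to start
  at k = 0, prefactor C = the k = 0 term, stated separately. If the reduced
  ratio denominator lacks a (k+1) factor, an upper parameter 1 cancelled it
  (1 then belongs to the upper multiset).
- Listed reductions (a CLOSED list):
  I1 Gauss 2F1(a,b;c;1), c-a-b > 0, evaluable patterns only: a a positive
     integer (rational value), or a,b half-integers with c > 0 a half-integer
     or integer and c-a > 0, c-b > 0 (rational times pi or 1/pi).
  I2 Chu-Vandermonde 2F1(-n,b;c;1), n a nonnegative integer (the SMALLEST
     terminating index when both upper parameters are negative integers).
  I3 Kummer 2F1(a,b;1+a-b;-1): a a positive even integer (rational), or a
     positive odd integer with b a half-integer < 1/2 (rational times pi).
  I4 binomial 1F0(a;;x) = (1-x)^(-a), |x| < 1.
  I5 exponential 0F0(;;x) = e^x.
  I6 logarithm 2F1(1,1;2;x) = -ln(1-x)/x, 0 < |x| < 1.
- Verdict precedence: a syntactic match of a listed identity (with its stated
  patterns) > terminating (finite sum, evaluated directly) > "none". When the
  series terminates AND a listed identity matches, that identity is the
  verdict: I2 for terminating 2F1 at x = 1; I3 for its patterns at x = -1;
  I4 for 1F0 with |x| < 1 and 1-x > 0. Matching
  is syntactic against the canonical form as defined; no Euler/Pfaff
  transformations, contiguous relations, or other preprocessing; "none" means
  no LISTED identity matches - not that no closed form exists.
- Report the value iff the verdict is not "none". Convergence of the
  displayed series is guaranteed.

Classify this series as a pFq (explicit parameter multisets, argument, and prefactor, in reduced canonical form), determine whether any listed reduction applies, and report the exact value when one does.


The tell: x = 1 and the factorial ratio (C = 7/12) (k+a-1)!/(a-1)! is a rising factorial (a)_k.
Step ratio: r(k) = 1 * (k-2/3) (k+4) / [(k+28/3) (k+1)] - rational in k. x = 1; t_0 = 7/12; negate the roots.

Prefactor 7/12, argument 1: 2F1 with upper {-2/3, 4} over lower {28/3}. Verdict: the Gauss summation I1 applies (x = 1: the Gamma ratio telescopes since c-a-b = 6 > 0 and a = 4 in Z>0). Sum: 5225/13122.


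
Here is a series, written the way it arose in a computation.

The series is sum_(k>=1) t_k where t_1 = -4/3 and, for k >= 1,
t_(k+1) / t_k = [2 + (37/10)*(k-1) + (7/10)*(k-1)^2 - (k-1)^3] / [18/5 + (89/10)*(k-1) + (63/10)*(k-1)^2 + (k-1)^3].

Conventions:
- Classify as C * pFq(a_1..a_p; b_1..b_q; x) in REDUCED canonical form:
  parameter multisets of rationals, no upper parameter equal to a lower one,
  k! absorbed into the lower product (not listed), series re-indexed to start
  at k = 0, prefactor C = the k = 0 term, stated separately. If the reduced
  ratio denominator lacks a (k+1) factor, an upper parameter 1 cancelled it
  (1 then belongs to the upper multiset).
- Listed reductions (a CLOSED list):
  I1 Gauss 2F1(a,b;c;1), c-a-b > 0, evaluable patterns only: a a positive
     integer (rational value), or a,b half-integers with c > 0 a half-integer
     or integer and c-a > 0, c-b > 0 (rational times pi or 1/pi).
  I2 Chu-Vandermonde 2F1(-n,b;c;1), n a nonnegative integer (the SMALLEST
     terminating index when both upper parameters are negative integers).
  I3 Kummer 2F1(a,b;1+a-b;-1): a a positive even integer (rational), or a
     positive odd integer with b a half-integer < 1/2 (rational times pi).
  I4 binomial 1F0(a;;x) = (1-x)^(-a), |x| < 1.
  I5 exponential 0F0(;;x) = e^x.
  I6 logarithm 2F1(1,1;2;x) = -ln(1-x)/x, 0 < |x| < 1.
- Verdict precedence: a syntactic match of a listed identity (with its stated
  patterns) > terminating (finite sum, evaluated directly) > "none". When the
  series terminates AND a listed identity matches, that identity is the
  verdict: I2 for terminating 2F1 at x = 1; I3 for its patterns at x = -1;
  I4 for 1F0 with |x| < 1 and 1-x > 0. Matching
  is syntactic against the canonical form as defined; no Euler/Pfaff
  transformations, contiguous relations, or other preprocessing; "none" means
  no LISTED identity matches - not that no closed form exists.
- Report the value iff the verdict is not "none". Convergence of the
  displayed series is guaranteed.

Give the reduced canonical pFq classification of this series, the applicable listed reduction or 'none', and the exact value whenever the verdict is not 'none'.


Structural cue: t_0 being -4/3, the parameter 4/5 appears in both the upper and lower lists and cancels.
Adjacent-term ratio: r(k) = (-1) * (k-5/2) (k+1) / [(k+9/2) (k+1)] - rational in k, leading ratio (-1); with t_0 = -4/3, classification follows.

Canonical form: C = -4/3 times 2F1 with upper {-5/2, 1}, lower {9/2}, x = -1. Verdict: the Kummer evaluation I3 fires (x = -1; c = 9/2 equals 1+a-b for upper {-5/2, 1}: listed pattern). Hence: (-35/48) * pi.


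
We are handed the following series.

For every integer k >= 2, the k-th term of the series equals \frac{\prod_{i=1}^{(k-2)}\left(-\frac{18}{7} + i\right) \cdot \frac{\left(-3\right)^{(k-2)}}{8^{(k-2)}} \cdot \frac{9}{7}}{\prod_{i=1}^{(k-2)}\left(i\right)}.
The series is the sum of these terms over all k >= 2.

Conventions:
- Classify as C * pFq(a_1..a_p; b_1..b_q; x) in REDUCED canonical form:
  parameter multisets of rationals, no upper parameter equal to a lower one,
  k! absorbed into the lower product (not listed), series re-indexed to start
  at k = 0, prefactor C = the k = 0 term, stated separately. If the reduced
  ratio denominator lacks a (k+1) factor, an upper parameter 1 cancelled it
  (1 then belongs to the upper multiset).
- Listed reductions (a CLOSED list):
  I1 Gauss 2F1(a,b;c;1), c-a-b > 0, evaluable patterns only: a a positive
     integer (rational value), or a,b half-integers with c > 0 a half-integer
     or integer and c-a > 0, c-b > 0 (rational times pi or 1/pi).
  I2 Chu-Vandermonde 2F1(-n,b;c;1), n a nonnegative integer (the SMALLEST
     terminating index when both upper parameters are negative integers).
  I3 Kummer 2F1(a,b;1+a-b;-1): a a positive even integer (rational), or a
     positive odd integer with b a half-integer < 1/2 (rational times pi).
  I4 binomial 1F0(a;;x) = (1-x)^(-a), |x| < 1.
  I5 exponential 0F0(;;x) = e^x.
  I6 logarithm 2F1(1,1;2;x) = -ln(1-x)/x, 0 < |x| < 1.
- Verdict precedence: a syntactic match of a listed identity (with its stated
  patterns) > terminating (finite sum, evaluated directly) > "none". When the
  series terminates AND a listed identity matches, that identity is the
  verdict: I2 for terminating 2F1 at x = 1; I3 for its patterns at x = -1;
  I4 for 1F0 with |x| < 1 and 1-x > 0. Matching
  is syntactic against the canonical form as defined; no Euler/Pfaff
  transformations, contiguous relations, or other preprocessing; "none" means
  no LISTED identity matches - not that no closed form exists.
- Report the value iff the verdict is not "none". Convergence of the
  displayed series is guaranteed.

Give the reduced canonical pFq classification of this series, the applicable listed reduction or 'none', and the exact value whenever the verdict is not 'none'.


Key step: from the first term \frac{9}{7}: the product of the first k integers (C = 9/7, x = -3/8) is k!.
Ratio: r(k) = -\frac{3}{8} * (k-\frac{11}{7}) / [(k+1)] - poly over poly, x = -\frac{3}{8} from leading terms; C = \frac{9}{7} at k = 0.

x = -\frac{3}{8} here; the reduced form reads 1F0, upper {-\frac{11}{7}}, lower {-}, C = \frac{9}{7}. Verdict: binomial (I4) fires (the 1F0 binomial series: exponent 11/7, x = -\frac{3}{8}). Sum: \frac{9}{7} \cdot \left(\frac{11}{8}\right)^{\frac{11}{7}}.


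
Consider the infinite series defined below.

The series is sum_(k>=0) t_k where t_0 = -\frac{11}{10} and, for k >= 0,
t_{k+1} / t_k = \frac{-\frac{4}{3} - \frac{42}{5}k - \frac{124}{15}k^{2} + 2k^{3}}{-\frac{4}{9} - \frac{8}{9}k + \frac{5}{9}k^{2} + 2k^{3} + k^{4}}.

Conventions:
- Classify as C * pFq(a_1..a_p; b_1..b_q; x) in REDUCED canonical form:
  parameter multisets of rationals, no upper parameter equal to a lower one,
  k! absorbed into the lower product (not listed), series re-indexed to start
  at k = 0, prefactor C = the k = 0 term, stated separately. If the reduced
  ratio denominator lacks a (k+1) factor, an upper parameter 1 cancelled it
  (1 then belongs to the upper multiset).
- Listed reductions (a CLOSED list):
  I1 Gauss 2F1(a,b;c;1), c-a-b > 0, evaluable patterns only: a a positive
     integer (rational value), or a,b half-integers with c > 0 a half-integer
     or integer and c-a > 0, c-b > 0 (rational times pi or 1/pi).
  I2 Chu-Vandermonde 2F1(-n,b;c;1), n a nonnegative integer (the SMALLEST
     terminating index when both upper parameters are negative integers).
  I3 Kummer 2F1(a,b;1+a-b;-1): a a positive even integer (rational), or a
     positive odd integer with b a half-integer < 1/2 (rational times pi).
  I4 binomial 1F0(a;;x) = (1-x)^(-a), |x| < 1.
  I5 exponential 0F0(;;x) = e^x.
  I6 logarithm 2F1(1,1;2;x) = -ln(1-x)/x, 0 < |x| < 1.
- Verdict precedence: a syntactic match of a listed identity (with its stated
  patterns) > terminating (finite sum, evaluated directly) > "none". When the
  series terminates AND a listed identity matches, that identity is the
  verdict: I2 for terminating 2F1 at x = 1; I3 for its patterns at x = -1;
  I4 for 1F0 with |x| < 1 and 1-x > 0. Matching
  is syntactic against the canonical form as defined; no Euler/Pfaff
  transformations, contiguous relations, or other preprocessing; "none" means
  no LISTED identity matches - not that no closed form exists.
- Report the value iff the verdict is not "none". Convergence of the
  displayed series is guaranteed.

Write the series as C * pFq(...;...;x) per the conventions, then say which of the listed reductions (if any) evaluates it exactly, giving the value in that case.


At argument 2: a 2F2 with upper {-5, \frac{1}{5}}, lower {-\frac{2}{3}, 1}, scaled by C = -\frac{11}{10}. Verdict: terminating - the sum ends at index 5 because -5 is a negative integer; exact evaluation follows. Sum: \frac{3504523}{2734375}.

First insight: t_0 = -\frac{11}{10} here, and the ratio is unreduced: k + 2/3 divides both sides (C = -11/10).
Consecutive-term ratio: r(k) = 2 * (k-5) (k+\frac{1}{5}) / [(k-\frac{2}{3}) (k+1) (k+1)] - rational; roots negated = parameters, x = 2, C = -\frac{11}{10}.


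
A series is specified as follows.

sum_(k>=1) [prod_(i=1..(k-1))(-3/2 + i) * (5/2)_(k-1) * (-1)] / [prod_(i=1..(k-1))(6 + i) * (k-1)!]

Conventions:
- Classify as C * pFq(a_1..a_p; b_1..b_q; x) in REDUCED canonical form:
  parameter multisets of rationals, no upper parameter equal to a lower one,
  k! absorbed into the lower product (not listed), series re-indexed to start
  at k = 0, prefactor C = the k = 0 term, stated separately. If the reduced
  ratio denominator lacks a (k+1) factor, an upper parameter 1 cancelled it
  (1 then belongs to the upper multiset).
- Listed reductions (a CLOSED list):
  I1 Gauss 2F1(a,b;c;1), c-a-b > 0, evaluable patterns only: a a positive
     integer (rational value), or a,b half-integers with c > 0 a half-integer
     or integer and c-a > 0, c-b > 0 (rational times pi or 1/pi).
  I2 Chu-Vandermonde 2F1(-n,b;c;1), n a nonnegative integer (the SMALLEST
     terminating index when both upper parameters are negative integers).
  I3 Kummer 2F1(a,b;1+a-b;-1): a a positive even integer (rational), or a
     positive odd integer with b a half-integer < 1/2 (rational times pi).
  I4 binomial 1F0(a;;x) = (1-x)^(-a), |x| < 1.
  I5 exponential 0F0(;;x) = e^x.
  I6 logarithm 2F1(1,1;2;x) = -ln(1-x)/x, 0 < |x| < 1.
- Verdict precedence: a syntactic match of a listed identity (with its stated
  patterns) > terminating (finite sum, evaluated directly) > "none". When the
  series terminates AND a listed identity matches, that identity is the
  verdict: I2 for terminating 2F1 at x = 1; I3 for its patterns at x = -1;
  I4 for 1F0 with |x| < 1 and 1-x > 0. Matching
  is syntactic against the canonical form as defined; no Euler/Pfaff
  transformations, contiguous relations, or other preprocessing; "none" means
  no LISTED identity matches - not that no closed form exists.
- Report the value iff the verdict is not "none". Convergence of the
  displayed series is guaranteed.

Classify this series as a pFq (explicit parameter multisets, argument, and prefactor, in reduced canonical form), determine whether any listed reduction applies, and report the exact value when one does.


This is -1 * 2F1(-1/2, 5/2; 7; 1) in reduced canonical form. Verdict: the half-integer Gauss pattern (I1) applies (x = 1; upper {-1/2, 5/2} half-integers, c = 7 in the evaluable pattern). Sum: (-262144/105105) / pi.

Key observation: from the first term -1: the running product (C = -1, x = 1) telescopes to a rising factorial.
Step ratio: r(k) = 1 * (k-1/2) (k+5/2) / [(k+7) (k+1)] ; factor over Q: parameters, x = 1, and C = -1.


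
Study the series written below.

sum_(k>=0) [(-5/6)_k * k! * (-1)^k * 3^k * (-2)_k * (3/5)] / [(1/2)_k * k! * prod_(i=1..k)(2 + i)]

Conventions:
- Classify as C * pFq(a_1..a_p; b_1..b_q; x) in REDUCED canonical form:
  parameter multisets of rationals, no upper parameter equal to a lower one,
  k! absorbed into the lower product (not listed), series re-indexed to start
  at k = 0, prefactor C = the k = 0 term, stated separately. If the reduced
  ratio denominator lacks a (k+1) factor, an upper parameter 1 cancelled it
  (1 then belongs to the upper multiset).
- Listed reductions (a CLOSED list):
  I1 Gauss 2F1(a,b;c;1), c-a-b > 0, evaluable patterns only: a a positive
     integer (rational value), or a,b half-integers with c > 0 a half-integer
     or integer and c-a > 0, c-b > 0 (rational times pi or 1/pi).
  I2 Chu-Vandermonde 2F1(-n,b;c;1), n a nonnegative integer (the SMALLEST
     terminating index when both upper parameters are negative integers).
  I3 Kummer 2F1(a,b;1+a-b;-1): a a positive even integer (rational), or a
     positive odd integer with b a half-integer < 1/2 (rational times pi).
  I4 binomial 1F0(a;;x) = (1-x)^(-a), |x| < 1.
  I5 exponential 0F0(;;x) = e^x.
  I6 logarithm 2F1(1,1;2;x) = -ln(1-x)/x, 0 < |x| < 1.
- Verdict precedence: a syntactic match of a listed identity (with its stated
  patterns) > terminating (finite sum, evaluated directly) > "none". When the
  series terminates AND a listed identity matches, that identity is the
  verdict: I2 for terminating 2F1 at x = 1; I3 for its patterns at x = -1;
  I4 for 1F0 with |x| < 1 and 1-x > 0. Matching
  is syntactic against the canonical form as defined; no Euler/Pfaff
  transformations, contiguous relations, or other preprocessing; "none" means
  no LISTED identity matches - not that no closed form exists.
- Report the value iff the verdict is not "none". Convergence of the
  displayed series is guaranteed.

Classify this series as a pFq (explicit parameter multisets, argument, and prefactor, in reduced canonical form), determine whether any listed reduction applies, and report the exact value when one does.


The series (x = -3) is 3F2: upper {-2, -5/6, 1}, lower {1/2, 3}, prefactor 3/5. Verdict: terminating - no listed pattern fits, but -2 in the upper list cuts the series at k = 2; direct evaluation. Exact value: -47/30.

The tell: t_0 being 3/5, the lower running product (C = 3/5, x = -3) is a rising factorial.
Adjacent-term ratio: r(k) = (-3) * (k-2) (k-5/6) (k+1) / [(k+1/2) (k+3) (k+1)] ; factor over Q: parameters, x = (-3), and C = 3/5.


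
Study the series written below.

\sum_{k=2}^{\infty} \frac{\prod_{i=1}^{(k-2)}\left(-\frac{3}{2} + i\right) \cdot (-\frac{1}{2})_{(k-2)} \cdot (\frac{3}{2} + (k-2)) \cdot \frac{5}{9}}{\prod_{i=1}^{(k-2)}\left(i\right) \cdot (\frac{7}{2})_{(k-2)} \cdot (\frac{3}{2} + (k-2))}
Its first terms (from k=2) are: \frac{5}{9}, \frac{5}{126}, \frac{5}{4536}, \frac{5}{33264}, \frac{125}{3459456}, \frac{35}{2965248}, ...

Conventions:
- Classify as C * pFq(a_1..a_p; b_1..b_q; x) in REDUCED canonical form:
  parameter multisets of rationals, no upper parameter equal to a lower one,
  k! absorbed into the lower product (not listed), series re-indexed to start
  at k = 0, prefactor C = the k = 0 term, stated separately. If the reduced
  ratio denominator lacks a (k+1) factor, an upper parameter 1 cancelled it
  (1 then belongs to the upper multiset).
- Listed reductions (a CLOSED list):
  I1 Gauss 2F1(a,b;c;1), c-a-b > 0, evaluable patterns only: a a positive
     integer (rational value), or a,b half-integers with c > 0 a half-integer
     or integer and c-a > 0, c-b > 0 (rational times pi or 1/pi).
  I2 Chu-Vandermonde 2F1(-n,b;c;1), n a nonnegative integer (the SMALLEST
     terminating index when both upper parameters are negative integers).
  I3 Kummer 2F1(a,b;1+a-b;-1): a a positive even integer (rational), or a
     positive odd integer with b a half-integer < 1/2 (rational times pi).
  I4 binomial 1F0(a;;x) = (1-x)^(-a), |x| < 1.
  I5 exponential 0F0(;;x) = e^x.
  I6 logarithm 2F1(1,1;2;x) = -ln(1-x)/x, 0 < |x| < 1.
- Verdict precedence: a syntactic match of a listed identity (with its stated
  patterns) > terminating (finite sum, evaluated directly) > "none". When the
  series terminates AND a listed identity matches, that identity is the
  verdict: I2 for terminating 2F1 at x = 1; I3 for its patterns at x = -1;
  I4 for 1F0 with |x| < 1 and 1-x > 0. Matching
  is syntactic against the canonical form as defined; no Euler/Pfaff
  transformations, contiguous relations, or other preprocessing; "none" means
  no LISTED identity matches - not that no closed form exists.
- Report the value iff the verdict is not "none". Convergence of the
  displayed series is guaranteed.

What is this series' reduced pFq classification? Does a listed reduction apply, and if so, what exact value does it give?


The series (x = 1) is 2F1: upper {-\frac{1}{2}, -\frac{1}{2}}, lower {\frac{7}{2}}, prefactor \frac{5}{9}. Verdict (x = 1): the half-integer Gauss pattern (I1) applies (x = 1; upper {-\frac{1}{2}, -\frac{1}{2}} half-integers, c = \frac{7}{2} in the evaluable pattern). Exact value: \frac{875}{4608} \cdot \pi.

Key observation: from the first term \frac{5}{9}: the product of the first k integers (prefactor 5/9) is k!.
Adjacent-term ratio: r(k) = 1 * (k-\frac{1}{2}) (k-\frac{1}{2}) / [(k+\frac{7}{2}) (k+1)] ; factor over Q: parameters, x = 1, and C = \frac{5}{9}.


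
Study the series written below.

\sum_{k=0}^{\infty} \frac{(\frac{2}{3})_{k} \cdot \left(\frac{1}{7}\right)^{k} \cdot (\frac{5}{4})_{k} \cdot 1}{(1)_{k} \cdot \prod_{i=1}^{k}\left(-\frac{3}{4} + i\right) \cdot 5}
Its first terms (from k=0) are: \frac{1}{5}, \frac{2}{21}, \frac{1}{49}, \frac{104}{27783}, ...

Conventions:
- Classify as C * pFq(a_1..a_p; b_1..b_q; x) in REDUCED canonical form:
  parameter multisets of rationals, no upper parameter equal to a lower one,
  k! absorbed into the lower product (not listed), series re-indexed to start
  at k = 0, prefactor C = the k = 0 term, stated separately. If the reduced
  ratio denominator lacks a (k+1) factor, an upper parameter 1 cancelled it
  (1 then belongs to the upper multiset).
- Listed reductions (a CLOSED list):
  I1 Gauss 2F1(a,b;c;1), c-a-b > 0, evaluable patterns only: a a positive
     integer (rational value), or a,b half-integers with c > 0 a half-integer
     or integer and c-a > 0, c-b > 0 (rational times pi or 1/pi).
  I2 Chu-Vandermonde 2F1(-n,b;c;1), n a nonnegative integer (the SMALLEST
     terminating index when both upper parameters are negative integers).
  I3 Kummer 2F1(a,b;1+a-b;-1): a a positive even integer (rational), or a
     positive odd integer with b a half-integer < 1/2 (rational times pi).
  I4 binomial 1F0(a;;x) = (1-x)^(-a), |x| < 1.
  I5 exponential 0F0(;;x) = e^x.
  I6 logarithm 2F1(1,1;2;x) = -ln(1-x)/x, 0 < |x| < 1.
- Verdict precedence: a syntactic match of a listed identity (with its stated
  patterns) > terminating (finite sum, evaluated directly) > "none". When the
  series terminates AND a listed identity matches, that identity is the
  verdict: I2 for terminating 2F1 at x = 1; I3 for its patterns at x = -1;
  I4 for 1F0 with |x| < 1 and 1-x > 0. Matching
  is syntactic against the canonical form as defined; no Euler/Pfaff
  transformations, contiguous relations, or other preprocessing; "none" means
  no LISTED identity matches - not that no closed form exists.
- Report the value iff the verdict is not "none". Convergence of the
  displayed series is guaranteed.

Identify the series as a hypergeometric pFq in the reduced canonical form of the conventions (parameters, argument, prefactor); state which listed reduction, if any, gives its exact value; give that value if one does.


At argument \frac{1}{7}: a 2F1 with upper {\frac{2}{3}, \frac{5}{4}}, lower {\frac{1}{4}}, scaled by C = \frac{1}{5}. Verdict: none (x = \frac{1}{7}): each listed identity misses the multisets {\frac{2}{3}, \frac{5}{4}} ; {\frac{1}{4}}.

Structural cue: x = \frac{1}{7} and (1)_k (C = 1/5) is k! itself.
Adjacent-term ratio: r(k) = \frac{1}{7} * (k+\frac{2}{3}) (k+\frac{5}{4}) / [(k+\frac{1}{4}) (k+1)] ; factor over Q: parameters, x = \frac{1}{7}, and C = \frac{1}{5}.


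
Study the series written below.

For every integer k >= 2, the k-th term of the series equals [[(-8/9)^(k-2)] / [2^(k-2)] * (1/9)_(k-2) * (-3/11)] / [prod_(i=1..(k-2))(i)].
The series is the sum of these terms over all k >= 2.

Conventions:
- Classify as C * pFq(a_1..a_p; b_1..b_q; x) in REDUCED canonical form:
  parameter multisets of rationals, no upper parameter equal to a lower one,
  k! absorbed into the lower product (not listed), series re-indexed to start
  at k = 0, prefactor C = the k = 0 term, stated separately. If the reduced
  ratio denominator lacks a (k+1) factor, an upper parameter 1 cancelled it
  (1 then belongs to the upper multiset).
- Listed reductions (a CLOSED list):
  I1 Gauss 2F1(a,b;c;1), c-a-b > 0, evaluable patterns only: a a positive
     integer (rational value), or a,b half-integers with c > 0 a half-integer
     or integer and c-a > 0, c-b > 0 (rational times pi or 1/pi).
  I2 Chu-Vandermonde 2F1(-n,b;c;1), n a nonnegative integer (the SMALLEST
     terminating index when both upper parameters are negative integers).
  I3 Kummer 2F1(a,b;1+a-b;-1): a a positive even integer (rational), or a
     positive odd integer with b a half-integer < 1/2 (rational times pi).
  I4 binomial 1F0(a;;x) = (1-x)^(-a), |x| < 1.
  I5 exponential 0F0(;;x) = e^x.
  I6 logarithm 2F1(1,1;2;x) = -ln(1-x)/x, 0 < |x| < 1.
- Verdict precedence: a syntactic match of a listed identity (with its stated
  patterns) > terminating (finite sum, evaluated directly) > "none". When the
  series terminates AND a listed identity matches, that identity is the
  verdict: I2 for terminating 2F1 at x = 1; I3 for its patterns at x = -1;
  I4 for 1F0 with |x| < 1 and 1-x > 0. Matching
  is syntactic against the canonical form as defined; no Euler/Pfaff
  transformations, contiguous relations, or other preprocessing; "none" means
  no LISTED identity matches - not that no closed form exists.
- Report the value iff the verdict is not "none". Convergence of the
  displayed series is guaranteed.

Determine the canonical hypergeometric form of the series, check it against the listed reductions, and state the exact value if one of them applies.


Key step: from the first term -3/11: the two k-th powers (C = -3/11) combine into one argument.
Step ratio: r(k) = (-4/9) * (k+1/9) / [(k+1)] ; factor over Q: parameters, x = (-4/9), and C = -3/11.

At argument -4/9: a 1F0 with upper {1/9}, lower {-}, scaled by C = -3/11. Verdict: the binomial series (I4) fires (the 1F0 binomial series: exponent -1/9, x = -4/9). Sum: (-3/11) * (13/9)^(-1/9).


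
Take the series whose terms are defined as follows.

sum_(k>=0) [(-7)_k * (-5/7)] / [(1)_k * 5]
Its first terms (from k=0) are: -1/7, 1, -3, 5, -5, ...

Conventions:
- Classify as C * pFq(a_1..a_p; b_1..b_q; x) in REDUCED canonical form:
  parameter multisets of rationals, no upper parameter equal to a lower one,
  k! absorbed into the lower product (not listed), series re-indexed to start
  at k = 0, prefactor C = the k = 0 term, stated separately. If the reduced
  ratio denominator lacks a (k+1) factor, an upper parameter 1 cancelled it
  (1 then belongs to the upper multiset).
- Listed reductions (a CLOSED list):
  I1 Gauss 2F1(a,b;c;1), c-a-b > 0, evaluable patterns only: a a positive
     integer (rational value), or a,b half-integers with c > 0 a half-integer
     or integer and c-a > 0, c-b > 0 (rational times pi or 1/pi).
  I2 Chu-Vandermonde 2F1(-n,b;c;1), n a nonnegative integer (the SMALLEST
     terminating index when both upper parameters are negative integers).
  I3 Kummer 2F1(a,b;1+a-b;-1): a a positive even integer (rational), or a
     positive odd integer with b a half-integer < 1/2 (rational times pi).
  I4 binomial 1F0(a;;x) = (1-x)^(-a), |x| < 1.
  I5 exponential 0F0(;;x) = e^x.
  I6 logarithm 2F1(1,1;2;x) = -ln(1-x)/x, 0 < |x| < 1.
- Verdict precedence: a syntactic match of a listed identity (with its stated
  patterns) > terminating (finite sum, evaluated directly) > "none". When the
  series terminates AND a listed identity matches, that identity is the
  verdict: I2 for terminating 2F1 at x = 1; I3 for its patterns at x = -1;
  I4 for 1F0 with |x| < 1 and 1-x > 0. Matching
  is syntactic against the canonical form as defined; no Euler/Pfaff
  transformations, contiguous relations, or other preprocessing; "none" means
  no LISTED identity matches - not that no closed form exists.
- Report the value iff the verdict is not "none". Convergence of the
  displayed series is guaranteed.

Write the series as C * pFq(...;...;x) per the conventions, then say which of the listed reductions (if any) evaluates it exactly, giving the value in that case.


Reduced: x = 1, 1F0, upper = {-7}, lower = {-}, C = -1/7. Verdict: terminating - the sum ends at index 7 because -7 is a negative integer; exact evaluation follows. Value: 0.

Key step: from the first term -1/7: (1)_k (prefactor -1/7) is k! itself.
Adjacent-term ratio: r(k) = 1 * (k-7) / [(k+1)] - rational in k, leading ratio 1; with t_0 = -1/7, classification follows.


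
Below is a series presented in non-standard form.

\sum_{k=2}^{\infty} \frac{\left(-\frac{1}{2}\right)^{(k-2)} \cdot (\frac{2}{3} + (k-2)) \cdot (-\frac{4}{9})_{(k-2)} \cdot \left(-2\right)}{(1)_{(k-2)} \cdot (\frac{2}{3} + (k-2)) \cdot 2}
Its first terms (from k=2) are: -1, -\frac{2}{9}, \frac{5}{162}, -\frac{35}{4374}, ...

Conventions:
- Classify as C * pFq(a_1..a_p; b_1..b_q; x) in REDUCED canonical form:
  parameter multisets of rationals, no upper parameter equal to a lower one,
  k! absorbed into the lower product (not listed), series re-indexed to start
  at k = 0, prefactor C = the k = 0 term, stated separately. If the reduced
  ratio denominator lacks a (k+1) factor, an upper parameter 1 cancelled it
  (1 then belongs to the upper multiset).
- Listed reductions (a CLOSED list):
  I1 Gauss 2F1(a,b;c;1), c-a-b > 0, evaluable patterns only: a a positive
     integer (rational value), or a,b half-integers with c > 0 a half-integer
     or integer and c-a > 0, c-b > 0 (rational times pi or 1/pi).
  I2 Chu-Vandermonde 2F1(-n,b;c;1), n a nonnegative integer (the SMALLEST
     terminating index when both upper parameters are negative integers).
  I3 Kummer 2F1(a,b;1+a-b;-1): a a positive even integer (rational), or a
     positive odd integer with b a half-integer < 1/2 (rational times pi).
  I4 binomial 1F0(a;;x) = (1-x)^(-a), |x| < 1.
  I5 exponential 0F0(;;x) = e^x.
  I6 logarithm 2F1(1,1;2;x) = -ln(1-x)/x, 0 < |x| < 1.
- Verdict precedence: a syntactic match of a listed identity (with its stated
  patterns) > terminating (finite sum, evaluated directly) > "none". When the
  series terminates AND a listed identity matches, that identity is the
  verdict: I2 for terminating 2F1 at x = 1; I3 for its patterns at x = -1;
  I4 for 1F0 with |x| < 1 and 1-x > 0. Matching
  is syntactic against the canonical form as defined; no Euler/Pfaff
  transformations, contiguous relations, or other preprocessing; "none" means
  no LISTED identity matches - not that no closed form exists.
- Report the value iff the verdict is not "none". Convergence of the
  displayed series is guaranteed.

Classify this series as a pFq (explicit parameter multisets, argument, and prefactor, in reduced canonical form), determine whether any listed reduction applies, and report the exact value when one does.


Reduced: x = -\frac{1}{2}, 1F0, upper = {-\frac{4}{9}}, lower = {-}, C = -1. Verdict: this is the binomial series (I4) (the 1F0 binomial series: exponent 4/9, x = -\frac{1}{2}). Its exact value is \left(-1\right) \cdot \left(\frac{3}{2}\right)^{\frac{4}{9}}.

Key observation: x = -\frac{1}{2} and k + 2/3 divides numerator and denominator alike; C = -1 after cancelling.
Ratio: r(k) = -\frac{1}{2} * (k-\frac{4}{9}) / [(k+1)] - rational in k, leading ratio -\frac{1}{2}; with t_0 = -1, classification follows.


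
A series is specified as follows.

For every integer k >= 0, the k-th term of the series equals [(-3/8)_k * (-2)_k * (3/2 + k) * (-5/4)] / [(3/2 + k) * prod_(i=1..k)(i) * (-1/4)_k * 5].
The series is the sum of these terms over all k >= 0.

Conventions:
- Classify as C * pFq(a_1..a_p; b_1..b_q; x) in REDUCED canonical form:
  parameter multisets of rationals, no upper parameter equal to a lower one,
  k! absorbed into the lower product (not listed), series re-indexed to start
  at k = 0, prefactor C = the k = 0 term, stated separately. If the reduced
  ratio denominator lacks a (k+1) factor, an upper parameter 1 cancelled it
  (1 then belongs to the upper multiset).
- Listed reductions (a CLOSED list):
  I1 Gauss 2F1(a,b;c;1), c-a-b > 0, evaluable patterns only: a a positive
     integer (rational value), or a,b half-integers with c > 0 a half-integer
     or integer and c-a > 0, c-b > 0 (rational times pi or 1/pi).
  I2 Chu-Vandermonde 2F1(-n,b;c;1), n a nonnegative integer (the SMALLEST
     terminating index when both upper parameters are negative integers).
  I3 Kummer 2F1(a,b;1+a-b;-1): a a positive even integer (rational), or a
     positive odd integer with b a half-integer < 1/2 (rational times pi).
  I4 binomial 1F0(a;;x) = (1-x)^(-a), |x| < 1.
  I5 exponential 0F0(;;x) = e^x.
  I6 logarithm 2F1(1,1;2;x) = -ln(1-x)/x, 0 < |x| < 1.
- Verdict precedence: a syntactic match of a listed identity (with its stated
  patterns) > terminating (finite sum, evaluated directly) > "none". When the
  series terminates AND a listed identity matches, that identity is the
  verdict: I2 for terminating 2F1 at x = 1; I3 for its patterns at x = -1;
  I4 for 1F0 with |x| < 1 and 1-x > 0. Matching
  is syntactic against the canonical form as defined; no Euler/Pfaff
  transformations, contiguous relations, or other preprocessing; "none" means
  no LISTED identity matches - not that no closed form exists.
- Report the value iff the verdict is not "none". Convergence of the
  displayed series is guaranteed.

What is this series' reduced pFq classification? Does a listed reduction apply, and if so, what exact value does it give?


Classification (C = -1/4): 2F1 with upper {-2, -3/8}, lower {-1/4}, argument x = 1. Verdict: Chu-Vandermonde (I2) matches (terminating 2F1 at x = 1 with n = 2, b = -3/8, c = -1/4). Exact value: 3/16.

Key step: with t_0 = -1/4, the product of the first k integers (C = -1/4, x = 1) is k!.
Ratio: r(k) = 1 * (k-2) (k-3/8) / [(k-1/4) (k+1)] - poly over poly, x = 1 from leading terms; C = -1/4 at k = 0.
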